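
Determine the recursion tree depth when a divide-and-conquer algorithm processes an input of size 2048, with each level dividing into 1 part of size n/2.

For divide and conquer with division factor 2:

Problem sizes at each level:
Level 0: 2048
Level 1: 1024
Level 2: 512
Level 3: 256
Level 4: 128
Level 5: 64
Level 6: 32
Level 7: 16
Level 8: 8
Level 9: 4
Level 10: 2
Level 11: 1

The root is level 0 and the size-1 base case is level 11 (the tree spans levels 0 through 11, i.e. 12 levels counting the root), so the depth is the number of divisions: log_2(2048) = 11

The recursion tree depth is log_2(2048) = 11. At each level, the problem size is divided by 2, so it takes 11 divisions to reduce to a base case of size 1. The algorithm makes 1 recursive call at each level.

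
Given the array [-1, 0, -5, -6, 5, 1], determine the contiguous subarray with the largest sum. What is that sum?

Using Kadane's algorithm on [-1, 0, -5, -6, 5, 1]:

Scanning through the array:
Position 1 (value 0): max_ending_here = 0, max_so_far = 0
Position 2 (value -5): max_ending_here = -5, max_so_far = 0
Position 3 (value -6): max_ending_here = -6, max_so_far = 0
Position 4 (value 5): max_ending_here = 5, max_so_far = 5
Position 5 (value 1): max_ending_here = 6, max_so_far = 6

Maximum subarray: [5, 1]
Maximum sum: 6

The maximum subarray is [5, 1] with sum 6. This subarray runs from index 4 to index 5.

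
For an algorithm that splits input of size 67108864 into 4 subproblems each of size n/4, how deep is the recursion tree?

For divide and conquer with division factor 4:

Problem sizes at each level:
Level 0: 67108864
Level 1: 16777216
Level 2: 4194304
Level 3: 1048576
Level 4: 262144
Level 5: 65536
Level 6: 16384
Level 7: 4096
Level 8: 1024
Level 9: 256
Level 10: 64
Level 11: 16
Level 12: 4
Level 13: 1

The root is level 0 and the size-1 base case is level 13 (the tree spans levels 0 through 13, i.e. 14 levels counting the root), so the depth is the number of divisions: log_4(67108864) = 13

The recursion tree depth is log_4(67108864) = 13. At each level, the problem size is divided by 4, so it takes 13 divisions to reduce to a base case of size 1. The algorithm makes 4 recursive calls at each level.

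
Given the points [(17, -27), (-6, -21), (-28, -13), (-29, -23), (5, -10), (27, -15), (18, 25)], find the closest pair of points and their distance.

Computing all pairwise distances among 7 points:

d((17, -27), (-6, -21)) = 23.7697
d((17, -27), (-28, -13)) = 47.1275
d((17, -27), (-29, -23)) = 46.1736
d((17, -27), (5, -10)) = 20.8087
d((17, -27), (27, -15)) = 15.6205
d((17, -27), (18, 25)) = 52.0096
d((-6, -21), (-28, -13)) = 23.4094
d((-6, -21), (-29, -23)) = 23.0868
d((-6, -21), (5, -10)) = 15.5563
d((-6, -21), (27, -15)) = 33.541
d((-6, -21), (18, 25)) = 51.8845
d((-28, -13), (-29, -23)) = 10.0499 <-- minimum
d((-28, -13), (5, -10)) = 33.1361
d((-28, -13), (27, -15)) = 55.0364
d((-28, -13), (18, 25)) = 59.6657
d((-29, -23), (5, -10)) = 36.4005
d((-29, -23), (27, -15)) = 56.5685
d((-29, -23), (18, 25)) = 67.1789
d((5, -10), (27, -15)) = 22.561
d((5, -10), (18, 25)) = 37.3363
d((27, -15), (18, 25)) = 41.0

Closest pair: (-28, -13) and (-29, -23) with distance 10.0499

The closest pair is (-28, -13) and (-29, -23) with Euclidean distance 10.0499. For 7 points, brute-force pairwise comparison is shown above. For large n, the divide-and-conquer algorithm (sort by x, recurse on halves, check the dividing strip) achieves O(n log n).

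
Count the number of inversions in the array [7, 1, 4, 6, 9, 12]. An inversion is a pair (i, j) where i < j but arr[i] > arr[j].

Finding inversions in [7, 1, 4, 6, 9, 12]:

(0, 1): arr[0]=7 > arr[1]=1
(0, 2): arr[0]=7 > arr[2]=4
(0, 3): arr[0]=7 > arr[3]=6

Total inversions: 3

The array has 3 inversion(s): (0,1), (0,2), (0,3). Each pair (i,j) satisfies i < j and arr[i] > arr[j].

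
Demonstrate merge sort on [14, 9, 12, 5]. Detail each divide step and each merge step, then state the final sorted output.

Merge sort trace:

Split: [14, 9, 12, 5] -> [14, 9] and [12, 5]
  Split: [14, 9] -> [14] and [9]
  Merge: [14] + [9] -> [9, 14]
  Split: [12, 5] -> [12] and [5]
  Merge: [12] + [5] -> [5, 12]
Merge: [9, 14] + [5, 12] -> [5, 9, 12, 14]

Final sorted array: [5, 9, 12, 14]

The merge sort proceeds by recursively splitting the array and merging sorted halves.
After all merges, the sorted array is [5, 9, 12, 14].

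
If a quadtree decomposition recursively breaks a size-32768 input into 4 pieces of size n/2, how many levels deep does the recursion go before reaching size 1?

For divide and conquer with division factor 2:

Problem sizes at each level:
Level 0: 32768
Level 1: 16384
Level 2: 8192
Level 3: 4096
Level 4: 2048
Level 5: 1024
Level 6: 512
Level 7: 256
Level 8: 128
Level 9: 64
Level 10: 32
Level 11: 16
Level 12: 8
Level 13: 4
Level 14: 2
Level 15: 1

The root is level 0 and the size-1 base case is level 15 (the tree spans levels 0 through 15, i.e. 16 levels counting the root), so the depth is the number of divisions: log_2(32768) = 15

The recursion tree depth is log_2(32768) = 15. At each level, the problem size is divided by 2, so it takes 15 divisions to reduce to a base case of size 1. The algorithm makes 4 recursive calls at each level.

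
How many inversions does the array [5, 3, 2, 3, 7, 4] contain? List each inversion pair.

Finding inversions in [5, 3, 2, 3, 7, 4]:

(0, 1): arr[0]=5 > arr[1]=3
(0, 2): arr[0]=5 > arr[2]=2
(0, 3): arr[0]=5 > arr[3]=3
(0, 5): arr[0]=5 > arr[5]=4
(1, 2): arr[1]=3 > arr[2]=2
(4, 5): arr[4]=7 > arr[5]=4

Total inversions: 6

The array has 6 inversion(s): (0,1), (0,2), (0,3), (0,5), (1,2), (4,5). Each pair (i,j) satisfies i < j and arr[i] > arr[j].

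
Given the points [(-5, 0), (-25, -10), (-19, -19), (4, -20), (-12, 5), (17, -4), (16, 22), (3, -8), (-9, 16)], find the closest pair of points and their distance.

Computing all pairwise distances among 9 points:

d((-5, 0), (-25, -10)) = 22.3607
d((-5, 0), (-19, -19)) = 23.6008
d((-5, 0), (4, -20)) = 21.9317
d((-5, 0), (-12, 5)) = 8.6023 <-- minimum
d((-5, 0), (17, -4)) = 22.3607
d((-5, 0), (16, 22)) = 30.4138
d((-5, 0), (3, -8)) = 11.3137
d((-5, 0), (-9, 16)) = 16.4924
d((-25, -10), (-19, -19)) = 10.8167
d((-25, -10), (4, -20)) = 30.6757
d((-25, -10), (-12, 5)) = 19.8494
d((-25, -10), (17, -4)) = 42.4264
d((-25, -10), (16, 22)) = 52.0096
d((-25, -10), (3, -8)) = 28.0713
d((-25, -10), (-9, 16)) = 30.5287
d((-19, -19), (4, -20)) = 23.0217
d((-19, -19), (-12, 5)) = 25.0
d((-19, -19), (17, -4)) = 39.0
d((-19, -19), (16, 22)) = 53.9073
d((-19, -19), (3, -8)) = 24.5967
d((-19, -19), (-9, 16)) = 36.4005
d((4, -20), (-12, 5)) = 29.6816
d((4, -20), (17, -4)) = 20.6155
d((4, -20), (16, 22)) = 43.6807
d((4, -20), (3, -8)) = 12.0416
d((4, -20), (-9, 16)) = 38.2753
d((-12, 5), (17, -4)) = 30.3645
d((-12, 5), (16, 22)) = 32.7567
d((-12, 5), (3, -8)) = 19.8494
d((-12, 5), (-9, 16)) = 11.4018
d((17, -4), (16, 22)) = 26.0192
d((17, -4), (3, -8)) = 14.5602
d((17, -4), (-9, 16)) = 32.8024
d((16, 22), (3, -8)) = 32.6956
d((16, 22), (-9, 16)) = 25.7099
d((3, -8), (-9, 16)) = 26.8328

Closest pair: (-5, 0) and (-12, 5) with distance 8.6023

The closest pair is (-5, 0) and (-12, 5) with Euclidean distance 8.6023. For 9 points, brute-force pairwise comparison is shown above. For large n, the divide-and-conquer algorithm (sort by x, recurse on halves, check the dividing strip) achieves O(n log n).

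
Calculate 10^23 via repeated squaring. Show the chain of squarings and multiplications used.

Computing 10^23 by squaring (build up from 10^1; each line after the first costs one multiplication):

10^1 = 10
10^2 = (10^1)^2 = 10^2 = 100
10^4 = (10^2)^2 = 100^2 = 10000
10^5 = 10 * 10^4 = 10 * 10000 = 100000
10^10 = (10^5)^2 = 100000^2 = 10000000000
10^11 = 10 * 10^10 = 10 * 10000000000 = 100000000000
10^22 = (10^11)^2 = 100000000000^2 = 10000000000000000000000
10^23 = 10 * 10^22 = 10 * 10000000000000000000000 = 100000000000000000000000

Result: 100000000000000000000000
Multiplications needed: 7 (7 lines after 10^1)

10^23 = 100000000000000000000000. Using exponentiation by squaring, this requires 7 multiplications. The key idea: if the exponent is even, square the half-power; if odd, multiply by the base once.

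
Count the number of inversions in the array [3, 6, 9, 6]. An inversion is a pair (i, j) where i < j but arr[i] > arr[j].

Finding inversions in [3, 6, 9, 6]:

(2, 3): arr[2]=9 > arr[3]=6

Total inversions: 1

The array has 1 inversion(s): (2,3). Each pair (i,j) satisfies i < j and arr[i] > arr[j].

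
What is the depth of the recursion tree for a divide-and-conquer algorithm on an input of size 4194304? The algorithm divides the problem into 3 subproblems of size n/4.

For divide and conquer with division factor 4:

Problem sizes at each level:
Level 0: 4194304
Level 1: 1048576
Level 2: 262144
Level 3: 65536
Level 4: 16384
Level 5: 4096
Level 6: 1024
Level 7: 256
Level 8: 64
Level 9: 16
Level 10: 4
Level 11: 1

The root is level 0 and the size-1 base case is level 11 (the tree spans levels 0 through 11, i.e. 12 levels counting the root), so the depth is the number of divisions: log_4(4194304) = 11

The recursion tree depth is log_4(4194304) = 11. At each level, the problem size is divided by 4, so it takes 11 divisions to reduce to a base case of size 1. The algorithm makes 3 recursive calls at each level.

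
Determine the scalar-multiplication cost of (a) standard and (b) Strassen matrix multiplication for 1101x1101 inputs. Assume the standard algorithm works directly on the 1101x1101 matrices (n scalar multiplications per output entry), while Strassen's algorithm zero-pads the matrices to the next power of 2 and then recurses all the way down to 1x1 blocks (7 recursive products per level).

Matrix multiplication for 1101x1101 matrices:

Strassen's algorithm requires power-of-2 dimensions. Pad 1101x1101 to 2048x2048 (next power of 2).

Standard algorithm: 1101^3 = 1334633301 multiplications
Strassen's algorithm: 7^(log2(2048)) = 7^11 = 1977326743 multiplications
Difference: 1334633301 - 1977326743 = -642693442 (Strassen uses MORE here due to padding overhead — for small or just-over-power-of-2 n, padding can outweigh the per-level savings)

Standard: 1334633301 multiplications (1101^3). Strassen: 1977326743 multiplications (7^11, after padding to 2048x2048). Strassen reduces 8 recursive multiplications to 7 at each level.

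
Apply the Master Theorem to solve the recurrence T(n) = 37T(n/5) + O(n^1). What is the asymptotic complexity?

Master Theorem for T(n) = 37T(n/5) + O(n^1):

a = 37, b = 5, c = 1
log_b(a) = log_5(37) = 2.2436

Case 1: c = 1 < log_5(37) = 2.2436
T(n) = O(n^(log_5 37))

For T(n) = 37T(n/5) + O(n^1): log_5(37) = 2.2436. This is Case 1 of the Master Theorem (c < log_b(a), work dominated by leaves), giving O(n^(log_5 37)).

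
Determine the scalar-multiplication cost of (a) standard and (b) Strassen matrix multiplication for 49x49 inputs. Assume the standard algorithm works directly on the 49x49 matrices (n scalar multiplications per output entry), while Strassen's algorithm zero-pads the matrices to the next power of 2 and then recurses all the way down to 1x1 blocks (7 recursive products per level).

Matrix multiplication for 49x49 matrices:

Strassen's algorithm requires power-of-2 dimensions. Pad 49x49 to 64x64 (next power of 2).

Standard algorithm: 49^3 = 117649 multiplications
Strassen's algorithm: 7^(log2(64)) = 7^6 = 117649 multiplications
Savings: 117649 - 117649 = 0 multiplications

Standard: 117649 multiplications (49^3). Strassen: 117649 multiplications (7^6, after padding to 64x64). Strassen reduces 8 recursive multiplications to 7 at each level.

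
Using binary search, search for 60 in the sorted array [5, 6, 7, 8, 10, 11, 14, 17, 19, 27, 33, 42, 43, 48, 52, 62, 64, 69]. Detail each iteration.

Binary search for 60 in [5, 6, 7, 8, 10, 11, 14, 17, 19, 27, 33, 42, 43, 48, 52, 62, 64, 69]:

lo=0, hi=17, mid=8, arr[mid]=19 -> 19 < 60, search right half
lo=9, hi=17, mid=13, arr[mid]=48 -> 48 < 60, search right half
lo=14, hi=17, mid=15, arr[mid]=62 -> 62 > 60, search left half
lo=14, hi=14, mid=14, arr[mid]=52 -> 52 < 60, search right half
lo=15 > hi=14, target 60 not found

Binary search determines that 60 is not in the array after 4 comparisons. The search space was exhausted without finding the target.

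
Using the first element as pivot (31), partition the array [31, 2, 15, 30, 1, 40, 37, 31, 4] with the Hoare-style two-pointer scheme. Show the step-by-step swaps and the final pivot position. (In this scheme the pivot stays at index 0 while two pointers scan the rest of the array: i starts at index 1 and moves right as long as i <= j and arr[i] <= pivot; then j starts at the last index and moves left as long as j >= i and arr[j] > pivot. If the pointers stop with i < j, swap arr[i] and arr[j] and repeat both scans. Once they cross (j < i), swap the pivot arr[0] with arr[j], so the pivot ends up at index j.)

Hoare-style two-pointer partition with pivot = 31:

Initial array: [31, 2, 15, 30, 1, 40, 37, 31, 4]

Pointers start at i = 1, j = 8.
i stops at index 5 (arr[5]=40 > 31), j stops at index 8 (arr[8]=4 <= 31): swap arr[5] and arr[8], array becomes [31, 2, 15, 30, 1, 4, 37, 31, 40]
i stops at index 6 (arr[6]=37 > 31), j stops at index 7 (arr[7]=31 <= 31): swap arr[6] and arr[7], array becomes [31, 2, 15, 30, 1, 4, 31, 37, 40]
i ends at 7, j ends at 6: the pointers have crossed (j < i), so scanning stops.

Swap pivot arr[0] with arr[6] to place pivot at position 6: [31, 2, 15, 30, 1, 4, 31, 37, 40]
Pivot position: 6

After partitioning with pivot 31, the array becomes [31, 2, 15, 30, 1, 4, 31, 37, 40]. The pivot is placed at index 6. All elements to the left of the pivot are <= 31, and all elements to the right are > 31.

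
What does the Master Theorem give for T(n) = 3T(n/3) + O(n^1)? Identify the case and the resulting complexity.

Master Theorem for T(n) = 3T(n/3) + O(n^1):

a = 3, b = 3, c = 1
log_b(a) = log_3(3) = 1.0000

Case 2: c = 1 = log_3(3) = 1.0000
T(n) = O(n^1 log n) = O(n log n)

For T(n) = 3T(n/3) + O(n^1): log_3(3) = 1.0000. This is Case 2 of the Master Theorem (c = log_b(a), equal work at all levels), giving O(n log n).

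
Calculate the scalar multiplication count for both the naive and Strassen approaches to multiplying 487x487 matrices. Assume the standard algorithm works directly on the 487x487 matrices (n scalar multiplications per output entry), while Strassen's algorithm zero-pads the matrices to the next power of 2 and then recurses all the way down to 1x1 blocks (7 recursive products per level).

Matrix multiplication for 487x487 matrices:

Strassen's algorithm requires power-of-2 dimensions. Pad 487x487 to 512x512 (next power of 2).

Standard algorithm: 487^3 = 115501303 multiplications
Strassen's algorithm: 7^(log2(512)) = 7^9 = 40353607 multiplications
Savings: 115501303 - 40353607 = 75147696 multiplications

Standard: 115501303 multiplications (487^3). Strassen: 40353607 multiplications (7^9, after padding to 512x512). Strassen reduces 8 recursive multiplications to 7 at each level.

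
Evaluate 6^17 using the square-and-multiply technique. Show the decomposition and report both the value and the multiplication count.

Computing 6^17 by squaring (build up from 6^1; each line after the first costs one multiplication):

6^1 = 6
6^2 = (6^1)^2 = 6^2 = 36
6^4 = (6^2)^2 = 36^2 = 1296
6^8 = (6^4)^2 = 1296^2 = 1679616
6^16 = (6^8)^2 = 1679616^2 = 2821109907456
6^17 = 6 * 6^16 = 6 * 2821109907456 = 16926659444736

Result: 16926659444736
Multiplications needed: 5 (5 lines after 6^1)

6^17 = 16926659444736. Using exponentiation by squaring, this requires 5 multiplications. The key idea: if the exponent is even, square the half-power; if odd, multiply by the base once.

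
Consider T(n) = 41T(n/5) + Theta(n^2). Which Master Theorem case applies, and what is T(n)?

Master Theorem for T(n) = 41T(n/5) + O(n^2):

a = 41, b = 5, c = 2
log_b(a) = log_5(41) = 2.3074

Case 1: c = 2 < log_5(41) = 2.3074
T(n) = O(n^(log_5 41))

For T(n) = 41T(n/5) + O(n^2): log_5(41) = 2.3074. This is Case 1 of the Master Theorem (c < log_b(a), work dominated by leaves), giving O(n^(log_5 41)).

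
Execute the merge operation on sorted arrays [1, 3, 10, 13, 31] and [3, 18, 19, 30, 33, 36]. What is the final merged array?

Merging process:

Compare 1 vs 3: take 1 from left. Merged: [1]
Compare 3 vs 3: take 3 from left. Merged: [1, 3]
Compare 10 vs 3: take 3 from right. Merged: [1, 3, 3]
Compare 10 vs 18: take 10 from left. Merged: [1, 3, 3, 10]
Compare 13 vs 18: take 13 from left. Merged: [1, 3, 3, 10, 13]
Compare 31 vs 18: take 18 from right. Merged: [1, 3, 3, 10, 13, 18]
Compare 31 vs 19: take 19 from right. Merged: [1, 3, 3, 10, 13, 18, 19]
Compare 31 vs 30: take 30 from right. Merged: [1, 3, 3, 10, 13, 18, 19, 30]
Compare 31 vs 33: take 31 from left. Merged: [1, 3, 3, 10, 13, 18, 19, 30, 31]
Append remaining from right: [33, 36]. Merged: [1, 3, 3, 10, 13, 18, 19, 30, 31, 33, 36]

Final merged array: [1, 3, 3, 10, 13, 18, 19, 30, 31, 33, 36]
Total comparisons: 9

The merged array is [1, 3, 3, 10, 13, 18, 19, 30, 31, 33, 36], requiring 9 comparisons. The merge step runs in O(n) time where n is the total number of elements.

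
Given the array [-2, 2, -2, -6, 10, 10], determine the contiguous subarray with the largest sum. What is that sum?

Using Kadane's algorithm on [-2, 2, -2, -6, 10, 10]:

Scanning through the array:
Position 1 (value 2): max_ending_here = 2, max_so_far = 2
Position 2 (value -2): max_ending_here = 0, max_so_far = 2
Position 3 (value -6): max_ending_here = -6, max_so_far = 2
Position 4 (value 10): max_ending_here = 10, max_so_far = 10
Position 5 (value 10): max_ending_here = 20, max_so_far = 20

Maximum subarray: [10, 10]
Maximum sum: 20

The maximum subarray is [10, 10] with sum 20. This subarray runs from index 4 to index 5.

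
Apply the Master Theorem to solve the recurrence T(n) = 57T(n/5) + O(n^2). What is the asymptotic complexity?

Master Theorem for T(n) = 57T(n/5) + O(n^2):

a = 57, b = 5, c = 2
log_b(a) = log_5(57) = 2.5121

Case 1: c = 2 < log_5(57) = 2.5121
T(n) = O(n^(log_5 57))

For T(n) = 57T(n/5) + O(n^2): log_5(57) = 2.5121. This is Case 1 of the Master Theorem (c < log_b(a), work dominated by leaves), giving O(n^(log_5 57)).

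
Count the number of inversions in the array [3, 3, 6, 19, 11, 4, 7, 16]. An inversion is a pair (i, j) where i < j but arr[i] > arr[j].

Finding inversions in [3, 3, 6, 19, 11, 4, 7, 16]:

(2, 5): arr[2]=6 > arr[5]=4
(3, 4): arr[3]=19 > arr[4]=11
(3, 5): arr[3]=19 > arr[5]=4
(3, 6): arr[3]=19 > arr[6]=7
(3, 7): arr[3]=19 > arr[7]=16
(4, 5): arr[4]=11 > arr[5]=4
(4, 6): arr[4]=11 > arr[6]=7

Total inversions: 7

The array has 7 inversion(s): (2,5), (3,4), (3,5), (3,6), (3,7), (4,5), (4,6). Each pair (i,j) satisfies i < j and arr[i] > arr[j].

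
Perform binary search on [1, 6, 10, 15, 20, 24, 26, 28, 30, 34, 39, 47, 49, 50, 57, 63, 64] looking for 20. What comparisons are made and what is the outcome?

Binary search for 20 in [1, 6, 10, 15, 20, 24, 26, 28, 30, 34, 39, 47, 49, 50, 57, 63, 64]:

lo=0, hi=16, mid=8, arr[mid]=30 -> 30 > 20, search left half
lo=0, hi=7, mid=3, arr[mid]=15 -> 15 < 20, search right half
lo=4, hi=7, mid=5, arr[mid]=24 -> 24 > 20, search left half
lo=4, hi=4, mid=4, arr[mid]=20 -> Found target at index 4!

Binary search finds 20 at index 4 after 4 comparisons. The search repeatedly halves the search space by comparing with the middle element.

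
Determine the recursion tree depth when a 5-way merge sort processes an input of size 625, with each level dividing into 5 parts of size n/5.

For divide and conquer with division factor 5:

Problem sizes at each level:
Level 0: 625
Level 1: 125
Level 2: 25
Level 3: 5
Level 4: 1

The root is level 0 and the size-1 base case is level 4 (the tree spans levels 0 through 4, i.e. 5 levels counting the root), so the depth is the number of divisions: log_5(625) = 4

The recursion tree depth is log_5(625) = 4. At each level, the problem size is divided by 5, so it takes 4 divisions to reduce to a base case of size 1. The algorithm makes 5 recursive calls at each level.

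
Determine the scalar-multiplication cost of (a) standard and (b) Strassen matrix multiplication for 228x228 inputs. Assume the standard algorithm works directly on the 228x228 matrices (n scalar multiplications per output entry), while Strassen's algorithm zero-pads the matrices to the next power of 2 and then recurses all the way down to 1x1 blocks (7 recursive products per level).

Matrix multiplication for 228x228 matrices:

Strassen's algorithm requires power-of-2 dimensions. Pad 228x228 to 256x256 (next power of 2).

Standard algorithm: 228^3 = 11852352 multiplications
Strassen's algorithm: 7^(log2(256)) = 7^8 = 5764801 multiplications
Savings: 11852352 - 5764801 = 6087551 multiplications

Standard: 11852352 multiplications (228^3). Strassen: 5764801 multiplications (7^8, after padding to 256x256). Strassen reduces 8 recursive multiplications to 7 at each level.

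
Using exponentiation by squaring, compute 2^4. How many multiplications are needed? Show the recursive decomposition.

Computing 2^4 by squaring (build up from 2^1; each line after the first costs one multiplication):

2^1 = 2
2^2 = (2^1)^2 = 2^2 = 4
2^4 = (2^2)^2 = 4^2 = 16

Result: 16
Multiplications needed: 2 (2 lines after 2^1)

2^4 = 16. Using exponentiation by squaring, this requires 2 multiplications. The key idea: if the exponent is even, square the half-power; if odd, multiply by the base once.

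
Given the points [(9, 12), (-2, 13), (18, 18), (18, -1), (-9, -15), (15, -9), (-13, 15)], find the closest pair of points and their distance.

Computing all pairwise distances among 7 points:

d((9, 12), (-2, 13)) = 11.0454
d((9, 12), (18, 18)) = 10.8167
d((9, 12), (18, -1)) = 15.8114
d((9, 12), (-9, -15)) = 32.45
d((9, 12), (15, -9)) = 21.8403
d((9, 12), (-13, 15)) = 22.2036
d((-2, 13), (18, 18)) = 20.6155
d((-2, 13), (18, -1)) = 24.4131
d((-2, 13), (-9, -15)) = 28.8617
d((-2, 13), (15, -9)) = 27.8029
d((-2, 13), (-13, 15)) = 11.1803
d((18, 18), (18, -1)) = 19.0
d((18, 18), (-9, -15)) = 42.638
d((18, 18), (15, -9)) = 27.1662
d((18, 18), (-13, 15)) = 31.1448
d((18, -1), (-9, -15)) = 30.4138
d((18, -1), (15, -9)) = 8.544 <-- minimum
d((18, -1), (-13, 15)) = 34.8855
d((-9, -15), (15, -9)) = 24.7386
d((-9, -15), (-13, 15)) = 30.2655
d((15, -9), (-13, 15)) = 36.8782

Closest pair: (18, -1) and (15, -9) with distance 8.544

The closest pair is (18, -1) and (15, -9) with Euclidean distance 8.544. For 7 points, brute-force pairwise comparison is shown above. For large n, the divide-and-conquer algorithm (sort by x, recurse on halves, check the dividing strip) achieves O(n log n).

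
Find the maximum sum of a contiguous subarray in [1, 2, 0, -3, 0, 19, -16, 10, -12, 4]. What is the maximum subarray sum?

Using Kadane's algorithm on [1, 2, 0, -3, 0, 19, -16, 10, -12, 4]:

Scanning through the array:
Position 1 (value 2): max_ending_here = 3, max_so_far = 3
Position 2 (value 0): max_ending_here = 3, max_so_far = 3
Position 3 (value -3): max_ending_here = 0, max_so_far = 3
Position 4 (value 0): max_ending_here = 0, max_so_far = 3
Position 5 (value 19): max_ending_here = 19, max_so_far = 19
Position 6 (value -16): max_ending_here = 3, max_so_far = 19
Position 7 (value 10): max_ending_here = 13, max_so_far = 19
Position 8 (value -12): max_ending_here = 1, max_so_far = 19
Position 9 (value 4): max_ending_here = 5, max_so_far = 19

Maximum subarray: [1, 2, 0, -3, 0, 19]
Maximum sum: 19

The maximum subarray is [1, 2, 0, -3, 0, 19] with sum 19. This subarray runs from index 0 to index 5.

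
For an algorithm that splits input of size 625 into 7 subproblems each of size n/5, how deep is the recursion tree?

For divide and conquer with division factor 5:

Problem sizes at each level:
Level 0: 625
Level 1: 125
Level 2: 25
Level 3: 5
Level 4: 1

The root is level 0 and the size-1 base case is level 4 (the tree spans levels 0 through 4, i.e. 5 levels counting the root), so the depth is the number of divisions: log_5(625) = 4

The recursion tree depth is log_5(625) = 4. At each level, the problem size is divided by 5, so it takes 4 divisions to reduce to a base case of size 1. The algorithm makes 7 recursive calls at each level.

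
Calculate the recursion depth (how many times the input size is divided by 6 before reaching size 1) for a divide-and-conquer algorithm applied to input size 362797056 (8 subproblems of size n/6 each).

For divide and conquer with division factor 6:

Problem sizes at each level:
Level 0: 362797056
Level 1: 60466176
Level 2: 10077696
Level 3: 1679616
Level 4: 279936
Level 5: 46656
Level 6: 7776
Level 7: 1296
Level 8: 216
Level 9: 36
Level 10: 6
Level 11: 1

The root is level 0 and the size-1 base case is level 11 (the tree spans levels 0 through 11, i.e. 12 levels counting the root), so the depth is the number of divisions: log_6(362797056) = 11

The recursion tree depth is log_6(362797056) = 11. At each level, the problem size is divided by 6, so it takes 11 divisions to reduce to a base case of size 1. The algorithm makes 8 recursive calls at each level.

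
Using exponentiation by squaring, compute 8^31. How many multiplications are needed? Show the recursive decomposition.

Computing 8^31 by squaring (build up from 8^1; each line after the first costs one multiplication):

8^1 = 8
8^2 = (8^1)^2 = 8^2 = 64
8^3 = 8 * 8^2 = 8 * 64 = 512
8^6 = (8^3)^2 = 512^2 = 262144
8^7 = 8 * 8^6 = 8 * 262144 = 2097152
8^14 = (8^7)^2 = 2097152^2 = 4398046511104
8^15 = 8 * 8^14 = 8 * 4398046511104 = 35184372088832
8^30 = (8^15)^2 = 35184372088832^2 = 1237940039285380274899124224
8^31 = 8 * 8^30 = 8 * 1237940039285380274899124224 = 9903520314283042199192993792

Result: 9903520314283042199192993792
Multiplications needed: 8 (8 lines after 8^1)

8^31 = 9903520314283042199192993792. Using exponentiation by squaring, this requires 8 multiplications. The key idea: if the exponent is even, square the half-power; if odd, multiply by the base once.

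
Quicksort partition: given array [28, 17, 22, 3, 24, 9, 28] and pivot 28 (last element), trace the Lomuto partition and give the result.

Lomuto partition with pivot = 28:

Initial array: [28, 17, 22, 3, 24, 9, 28]

arr[0]=28 <= 28: swap with position 0, array becomes [28, 17, 22, 3, 24, 9, 28]
arr[1]=17 <= 28: swap with position 1, array becomes [28, 17, 22, 3, 24, 9, 28]
arr[2]=22 <= 28: swap with position 2, array becomes [28, 17, 22, 3, 24, 9, 28]
arr[3]=3 <= 28: swap with position 3, array becomes [28, 17, 22, 3, 24, 9, 28]
arr[4]=24 <= 28: swap with position 4, array becomes [28, 17, 22, 3, 24, 9, 28]
arr[5]=9 <= 28: swap with position 5, array becomes [28, 17, 22, 3, 24, 9, 28]

Place pivot at position 6: [28, 17, 22, 3, 24, 9, 28]
Pivot position: 6

After partitioning with pivot 28, the array becomes [28, 17, 22, 3, 24, 9, 28]. The pivot is placed at index 6. All elements to the left of the pivot are <= 28, and all elements to the right are > 28.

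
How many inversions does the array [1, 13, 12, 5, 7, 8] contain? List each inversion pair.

Finding inversions in [1, 13, 12, 5, 7, 8]:

(1, 2): arr[1]=13 > arr[2]=12
(1, 3): arr[1]=13 > arr[3]=5
(1, 4): arr[1]=13 > arr[4]=7
(1, 5): arr[1]=13 > arr[5]=8
(2, 3): arr[2]=12 > arr[3]=5
(2, 4): arr[2]=12 > arr[4]=7
(2, 5): arr[2]=12 > arr[5]=8

Total inversions: 7

The array has 7 inversion(s): (1,2), (1,3), (1,4), (1,5), (2,3), (2,4), (2,5). Each pair (i,j) satisfies i < j and arr[i] > arr[j].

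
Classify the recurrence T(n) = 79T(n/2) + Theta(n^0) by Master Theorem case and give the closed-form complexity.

Master Theorem for T(n) = 79T(n/2) + O(n^0):

a = 79, b = 2, c = 0
log_b(a) = log_2(79) = 6.3038

Case 1: c = 0 < log_2(79) = 6.3038
T(n) = O(n^(log_2 79))

For T(n) = 79T(n/2) + O(n^0): log_2(79) = 6.3038. This is Case 1 of the Master Theorem (c < log_b(a), work dominated by leaves), giving O(n^(log_2 79)).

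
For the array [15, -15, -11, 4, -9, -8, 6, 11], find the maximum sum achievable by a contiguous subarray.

Using Kadane's algorithm on [15, -15, -11, 4, -9, -8, 6, 11]:

Scanning through the array:
Position 1 (value -15): max_ending_here = 0, max_so_far = 15
Position 2 (value -11): max_ending_here = -11, max_so_far = 15
Position 3 (value 4): max_ending_here = 4, max_so_far = 15
Position 4 (value -9): max_ending_here = -5, max_so_far = 15
Position 5 (value -8): max_ending_here = -8, max_so_far = 15
Position 6 (value 6): max_ending_here = 6, max_so_far = 15
Position 7 (value 11): max_ending_here = 17, max_so_far = 17

Maximum subarray: [6, 11]
Maximum sum: 17

The maximum subarray is [6, 11] with sum 17. This subarray runs from index 6 to index 7.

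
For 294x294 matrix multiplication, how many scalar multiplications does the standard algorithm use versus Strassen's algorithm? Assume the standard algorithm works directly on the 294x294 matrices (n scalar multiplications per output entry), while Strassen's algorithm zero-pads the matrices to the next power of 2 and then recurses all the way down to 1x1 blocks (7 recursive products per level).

Matrix multiplication for 294x294 matrices:

Strassen's algorithm requires power-of-2 dimensions. Pad 294x294 to 512x512 (next power of 2).

Standard algorithm: 294^3 = 25412184 multiplications
Strassen's algorithm: 7^(log2(512)) = 7^9 = 40353607 multiplications
Difference: 25412184 - 40353607 = -14941423 (Strassen uses MORE here due to padding overhead — for small or just-over-power-of-2 n, padding can outweigh the per-level savings)

Standard: 25412184 multiplications (294^3). Strassen: 40353607 multiplications (7^9, after padding to 512x512). Strassen reduces 8 recursive multiplications to 7 at each level.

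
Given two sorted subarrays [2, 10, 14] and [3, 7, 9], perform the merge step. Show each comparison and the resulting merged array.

Merging process:

Compare 2 vs 3: take 2 from left. Merged: [2]
Compare 10 vs 3: take 3 from right. Merged: [2, 3]
Compare 10 vs 7: take 7 from right. Merged: [2, 3, 7]
Compare 10 vs 9: take 9 from right. Merged: [2, 3, 7, 9]
Append remaining from left: [10, 14]. Merged: [2, 3, 7, 9, 10, 14]

Final merged array: [2, 3, 7, 9, 10, 14]
Total comparisons: 4

The merged array is [2, 3, 7, 9, 10, 14], requiring 4 comparisons. The merge step runs in O(n) time where n is the total number of elements.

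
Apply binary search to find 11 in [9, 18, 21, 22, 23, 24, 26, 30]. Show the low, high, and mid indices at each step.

Binary search for 11 in [9, 18, 21, 22, 23, 24, 26, 30]:

lo=0, hi=7, mid=3, arr[mid]=22 -> 22 > 11, search left half
lo=0, hi=2, mid=1, arr[mid]=18 -> 18 > 11, search left half
lo=0, hi=0, mid=0, arr[mid]=9 -> 9 < 11, search right half
lo=1 > hi=0, target 11 not found

Binary search determines that 11 is not in the array after 3 comparisons. The search space was exhausted without finding the target.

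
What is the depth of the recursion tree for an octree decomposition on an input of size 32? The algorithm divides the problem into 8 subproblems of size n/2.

For divide and conquer with division factor 2:

Problem sizes at each level:
Level 0: 32
Level 1: 16
Level 2: 8
Level 3: 4
Level 4: 2
Level 5: 1

The root is level 0 and the size-1 base case is level 5 (the tree spans levels 0 through 5, i.e. 6 levels counting the root), so the depth is the number of divisions: log_2(32) = 5

The recursion tree depth is log_2(32) = 5. At each level, the problem size is divided by 2, so it takes 5 divisions to reduce to a base case of size 1. The algorithm makes 8 recursive calls at each level.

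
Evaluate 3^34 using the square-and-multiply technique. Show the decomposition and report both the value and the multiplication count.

Computing 3^34 by squaring (build up from 3^1; each line after the first costs one multiplication):

3^1 = 3
3^2 = (3^1)^2 = 3^2 = 9
3^4 = (3^2)^2 = 9^2 = 81
3^8 = (3^4)^2 = 81^2 = 6561
3^16 = (3^8)^2 = 6561^2 = 43046721
3^17 = 3 * 3^16 = 3 * 43046721 = 129140163
3^34 = (3^17)^2 = 129140163^2 = 16677181699666569

Result: 16677181699666569
Multiplications needed: 6 (6 lines after 3^1)

3^34 = 16677181699666569. Using exponentiation by squaring, this requires 6 multiplications. The key idea: if the exponent is even, square the half-power; if odd, multiply by the base once.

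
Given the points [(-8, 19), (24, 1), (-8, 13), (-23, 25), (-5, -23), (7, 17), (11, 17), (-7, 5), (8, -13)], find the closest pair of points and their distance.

Computing all pairwise distances among 9 points:

d((-8, 19), (24, 1)) = 36.7151
d((-8, 19), (-8, 13)) = 6.0
d((-8, 19), (-23, 25)) = 16.1555
d((-8, 19), (-5, -23)) = 42.107
d((-8, 19), (7, 17)) = 15.1327
d((-8, 19), (11, 17)) = 19.105
d((-8, 19), (-7, 5)) = 14.0357
d((-8, 19), (8, -13)) = 35.7771
d((24, 1), (-8, 13)) = 34.176
d((24, 1), (-23, 25)) = 52.7731
d((24, 1), (-5, -23)) = 37.6431
d((24, 1), (7, 17)) = 23.3452
d((24, 1), (11, 17)) = 20.6155
d((24, 1), (-7, 5)) = 31.257
d((24, 1), (8, -13)) = 21.2603
d((-8, 13), (-23, 25)) = 19.2094
d((-8, 13), (-5, -23)) = 36.1248
d((-8, 13), (7, 17)) = 15.5242
d((-8, 13), (11, 17)) = 19.4165
d((-8, 13), (-7, 5)) = 8.0623
d((-8, 13), (8, -13)) = 30.5287
d((-23, 25), (-5, -23)) = 51.264
d((-23, 25), (7, 17)) = 31.0483
d((-23, 25), (11, 17)) = 34.9285
d((-23, 25), (-7, 5)) = 25.6125
d((-23, 25), (8, -13)) = 49.0408
d((-5, -23), (7, 17)) = 41.7612
d((-5, -23), (11, 17)) = 43.0813
d((-5, -23), (-7, 5)) = 28.0713
d((-5, -23), (8, -13)) = 16.4012
d((7, 17), (11, 17)) = 4.0 <-- minimum
d((7, 17), (-7, 5)) = 18.4391
d((7, 17), (8, -13)) = 30.0167
d((11, 17), (-7, 5)) = 21.6333
d((11, 17), (8, -13)) = 30.1496
d((-7, 5), (8, -13)) = 23.4307

Closest pair: (7, 17) and (11, 17) with distance 4.0

The closest pair is (7, 17) and (11, 17) with Euclidean distance 4.0. For 9 points, brute-force pairwise comparison is shown above. For large n, the divide-and-conquer algorithm (sort by x, recurse on halves, check the dividing strip) achieves O(n log n).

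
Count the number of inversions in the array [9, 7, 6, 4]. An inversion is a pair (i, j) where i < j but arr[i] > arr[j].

Finding inversions in [9, 7, 6, 4]:

(0, 1): arr[0]=9 > arr[1]=7
(0, 2): arr[0]=9 > arr[2]=6
(0, 3): arr[0]=9 > arr[3]=4
(1, 2): arr[1]=7 > arr[2]=6
(1, 3): arr[1]=7 > arr[3]=4
(2, 3): arr[2]=6 > arr[3]=4

Total inversions: 6

The array has 6 inversion(s): (0,1), (0,2), (0,3), (1,2), (1,3), (2,3). Each pair (i,j) satisfies i < j and arr[i] > arr[j].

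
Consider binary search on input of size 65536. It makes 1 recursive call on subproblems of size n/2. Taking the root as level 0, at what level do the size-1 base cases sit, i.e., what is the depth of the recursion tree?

For divide and conquer with division factor 2:

Problem sizes at each level:
Level 0: 65536
Level 1: 32768
Level 2: 16384
Level 3: 8192
Level 4: 4096
Level 5: 2048
Level 6: 1024
Level 7: 512
Level 8: 256
Level 9: 128
Level 10: 64
Level 11: 32
Level 12: 16
Level 13: 8
Level 14: 4
Level 15: 2
Level 16: 1

The root is level 0 and the size-1 base case is level 16 (the tree spans levels 0 through 16, i.e. 17 levels counting the root), so the depth is the number of divisions: log_2(65536) = 16

The recursion tree depth is log_2(65536) = 16. At each level, the problem size is divided by 2, so it takes 16 divisions to reduce to a base case of size 1. The algorithm makes 1 recursive call at each level.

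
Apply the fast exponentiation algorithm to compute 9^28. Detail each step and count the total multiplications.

Computing 9^28 by squaring (build up from 9^1; each line after the first costs one multiplication):

9^1 = 9
9^2 = (9^1)^2 = 9^2 = 81
9^3 = 9 * 9^2 = 9 * 81 = 729
9^6 = (9^3)^2 = 729^2 = 531441
9^7 = 9 * 9^6 = 9 * 531441 = 4782969
9^14 = (9^7)^2 = 4782969^2 = 22876792454961
9^28 = (9^14)^2 = 22876792454961^2 = 523347633027360537213511521

Result: 523347633027360537213511521
Multiplications needed: 6 (6 lines after 9^1)

9^28 = 523347633027360537213511521. Using exponentiation by squaring, this requires 6 multiplications. The key idea: if the exponent is even, square the half-power; if odd, multiply by the base once.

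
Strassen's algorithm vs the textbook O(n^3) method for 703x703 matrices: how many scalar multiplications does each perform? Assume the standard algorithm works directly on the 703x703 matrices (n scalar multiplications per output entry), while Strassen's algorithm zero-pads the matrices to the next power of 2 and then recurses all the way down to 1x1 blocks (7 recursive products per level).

Matrix multiplication for 703x703 matrices:

Strassen's algorithm requires power-of-2 dimensions. Pad 703x703 to 1024x1024 (next power of 2).

Standard algorithm: 703^3 = 347428927 multiplications
Strassen's algorithm: 7^(log2(1024)) = 7^10 = 282475249 multiplications
Savings: 347428927 - 282475249 = 64953678 multiplications

Standard: 347428927 multiplications (703^3). Strassen: 282475249 multiplications (7^10, after padding to 1024x1024). Strassen reduces 8 recursive multiplications to 7 at each level.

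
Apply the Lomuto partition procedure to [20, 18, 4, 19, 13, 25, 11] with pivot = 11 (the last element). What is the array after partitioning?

Lomuto partition with pivot = 11:

Initial array: [20, 18, 4, 19, 13, 25, 11]

arr[0]=20 > 11: no swap
arr[1]=18 > 11: no swap
arr[2]=4 <= 11: swap with position 0, array becomes [4, 18, 20, 19, 13, 25, 11]
arr[3]=19 > 11: no swap
arr[4]=13 > 11: no swap
arr[5]=25 > 11: no swap

Place pivot at position 1: [4, 11, 20, 19, 13, 25, 18]
Pivot position: 1

After partitioning with pivot 11, the array becomes [4, 11, 20, 19, 13, 25, 18]. The pivot is placed at index 1. All elements to the left of the pivot are <= 11, and all elements to the right are > 11.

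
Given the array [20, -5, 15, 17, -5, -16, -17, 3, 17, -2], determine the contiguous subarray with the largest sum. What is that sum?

Using Kadane's algorithm on [20, -5, 15, 17, -5, -16, -17, 3, 17, -2]:

Scanning through the array:
Position 1 (value -5): max_ending_here = 15, max_so_far = 20
Position 2 (value 15): max_ending_here = 30, max_so_far = 30
Position 3 (value 17): max_ending_here = 47, max_so_far = 47
Position 4 (value -5): max_ending_here = 42, max_so_far = 47
Position 5 (value -16): max_ending_here = 26, max_so_far = 47
Position 6 (value -17): max_ending_here = 9, max_so_far = 47
Position 7 (value 3): max_ending_here = 12, max_so_far = 47
Position 8 (value 17): max_ending_here = 29, max_so_far = 47
Position 9 (value -2): max_ending_here = 27, max_so_far = 47

Maximum subarray: [20, -5, 15, 17]
Maximum sum: 47

The maximum subarray is [20, -5, 15, 17] with sum 47. This subarray runs from index 0 to index 3.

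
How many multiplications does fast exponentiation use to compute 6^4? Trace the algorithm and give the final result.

Computing 6^4 by squaring (build up from 6^1; each line after the first costs one multiplication):

6^1 = 6
6^2 = (6^1)^2 = 6^2 = 36
6^4 = (6^2)^2 = 36^2 = 1296

Result: 1296
Multiplications needed: 2 (2 lines after 6^1)

6^4 = 1296. Using exponentiation by squaring, this requires 2 multiplications. The key idea: if the exponent is even, square the half-power; if odd, multiply by the base once.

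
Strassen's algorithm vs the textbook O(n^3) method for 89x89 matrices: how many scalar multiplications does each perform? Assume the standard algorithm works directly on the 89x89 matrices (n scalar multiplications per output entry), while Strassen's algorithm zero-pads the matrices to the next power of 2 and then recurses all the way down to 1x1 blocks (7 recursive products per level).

Matrix multiplication for 89x89 matrices:

Strassen's algorithm requires power-of-2 dimensions. Pad 89x89 to 128x128 (next power of 2).

Standard algorithm: 89^3 = 704969 multiplications
Strassen's algorithm: 7^(log2(128)) = 7^7 = 823543 multiplications
Difference: 704969 - 823543 = -118574 (Strassen uses MORE here due to padding overhead — for small or just-over-power-of-2 n, padding can outweigh the per-level savings)

Standard: 704969 multiplications (89^3). Strassen: 823543 multiplications (7^7, after padding to 128x128). Strassen reduces 8 recursive multiplications to 7 at each level.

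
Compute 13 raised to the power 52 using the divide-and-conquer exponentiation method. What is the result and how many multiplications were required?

Computing 13^52 by squaring (build up from 13^1; each line after the first costs one multiplication):

13^1 = 13
13^2 = (13^1)^2 = 13^2 = 169
13^3 = 13 * 13^2 = 13 * 169 = 2197
13^6 = (13^3)^2 = 2197^2 = 4826809
13^12 = (13^6)^2 = 4826809^2 = 23298085122481
13^13 = 13 * 13^12 = 13 * 23298085122481 = 302875106592253
13^26 = (13^13)^2 = 302875106592253^2 = 91733330193268616658399616009
13^52 = (13^26)^2 = 91733330193268616658399616009^2 = 8415003868347247618489696679505181495471801448798649088081

Result: 8415003868347247618489696679505181495471801448798649088081
Multiplications needed: 7 (7 lines after 13^1)

13^52 = 8415003868347247618489696679505181495471801448798649088081. Using exponentiation by squaring, this requires 7 multiplications. The key idea: if the exponent is even, square the half-power; if odd, multiply by the base once.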